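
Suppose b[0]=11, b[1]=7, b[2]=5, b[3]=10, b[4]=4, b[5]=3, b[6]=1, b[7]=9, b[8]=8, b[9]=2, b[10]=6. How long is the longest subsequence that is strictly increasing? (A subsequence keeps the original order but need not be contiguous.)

3

Let dp[i] be the length of the longest such subsequence ending at index i:
i:      0  1  2  3  4  5  6  7  8  9 10
b[i]:  11  7  5 10  4  3  1  9  8  2  6
dp:     1  1  1  2  1  1  1  2  2  2  3
Maximum dp value is 3.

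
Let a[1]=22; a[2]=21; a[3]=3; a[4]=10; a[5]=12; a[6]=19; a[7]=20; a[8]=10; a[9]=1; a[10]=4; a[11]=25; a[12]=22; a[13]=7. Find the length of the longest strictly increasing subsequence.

Let dp[i] be the length of the longest such subsequence ending at index i:
i:      1  2  3  4  5  6  7  8  9 10 11 12 13
a[i]:  22 21  3 10 12 19 20 10  1  4 25 22  7
dp:     1  1  1  2  3  4  5  2  1  2  6  6  3
Maximum dp value is 6.

6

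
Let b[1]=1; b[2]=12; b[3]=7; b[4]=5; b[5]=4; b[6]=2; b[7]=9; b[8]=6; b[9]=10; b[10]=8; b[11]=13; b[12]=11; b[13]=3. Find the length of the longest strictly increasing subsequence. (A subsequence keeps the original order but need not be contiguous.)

Let dp[i] be the length of the longest such subsequence ending at index i:
i:      1  2  3  4  5  6  7  8  9 10 11 12 13
b[i]:   1 12  7  5  4  2  9  6 10  8 13 11  3
dp:     1  2  2  2  2  2  3  3  4  4  5  5  3
Maximum dp value is 5.

5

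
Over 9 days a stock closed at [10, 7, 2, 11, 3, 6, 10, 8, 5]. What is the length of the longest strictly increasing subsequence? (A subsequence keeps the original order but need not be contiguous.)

4

Let dp[i] be the length of the longest such subsequence ending at index i:
i:      1  2  3  4  5  6  7  8  9
a[i]:  10  7  2 11  3  6 10  8  5
dp:     1  1  1  2  2  3  4  4  3
Maximum dp value is 4.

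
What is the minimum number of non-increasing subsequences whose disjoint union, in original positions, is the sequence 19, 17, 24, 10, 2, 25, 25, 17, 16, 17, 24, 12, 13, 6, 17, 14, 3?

The minimum number of non-increasing subsequences covering a sequence equals the length of its longest strictly increasing subsequence.
LIS length is 4 (e.g. 10, 16, 17, 24), so 4 piles are needed.

4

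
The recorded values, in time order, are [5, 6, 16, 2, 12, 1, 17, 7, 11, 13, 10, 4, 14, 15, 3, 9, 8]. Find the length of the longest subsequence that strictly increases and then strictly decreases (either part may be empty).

9

inc[i] = longest strictly increasing subsequence ending at i; dec[i] = longest strictly decreasing subsequence starting at i:
i:      1  2  3  4  5  6  7  8  9 10 11 12 13 14 15 16 17
a[i]:   5  6 16  2 12  1 17  7 11 13 10  4 14 15  3  9  8
inc:    1  2  3  1  3  1  4  3  4  5  4  2  6  7  2  4  4
dec:    3  3  6  2  5  1  5  3  4  4  3  2  3  3  1  2  1
Best peak at i=14 (value 15): inc=7, dec=3, length 7+3−1 = 9.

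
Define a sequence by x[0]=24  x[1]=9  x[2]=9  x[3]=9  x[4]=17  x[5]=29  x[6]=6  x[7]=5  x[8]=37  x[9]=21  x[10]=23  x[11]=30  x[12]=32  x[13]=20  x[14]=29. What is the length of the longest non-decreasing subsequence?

8

Track the smallest tail for each achievable length (allowing ties):
24 → extends → [24]
9 → replaces 24 → [9]
9 → extends → [9, 9]
9 → extends → [9, 9, 9]
17 → extends → [9, 9, 9, 17]
29 → extends → [9, 9, 9, 17, 29]
6 → replaces 9 → [6, 9, 9, 17, 29]
5 → replaces 6 → [5, 9, 9, 17, 29]
37 → extends → [5, 9, 9, 17, 29, 37]
21 → replaces 29 → [5, 9, 9, 17, 21, 37]
23 → replaces 37 → [5, 9, 9, 17, 21, 23]
30 → extends → [5, 9, 9, 17, 21, 23, 30]
32 → extends → [5, 9, 9, 17, 21, 23, 30, 32]
20 → replaces 21 → [5, 9, 9, 17, 20, 23, 30, 32]
29 → replaces 30 → [5, 9, 9, 17, 20, 23, 29, 32]
Eight tails, so the longest non-decreasing subsequence has length 8 (e.g. 9, 9, 9, 17, 21, 23, 30, 32).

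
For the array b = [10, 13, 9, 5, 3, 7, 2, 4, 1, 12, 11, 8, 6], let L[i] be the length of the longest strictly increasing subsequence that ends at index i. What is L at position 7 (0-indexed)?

dp[i] = 1 + max{dp[j] : j<i, b[j]<b[i]} (or 1 if no such j):
i:      0  1  2  3  4  5  6  7  8  9 10 11 12
b[i]:  10 13  9  5  3  7  2  4  1 12 11  8  6
dp:     1  2  1  1  1  2  1  2  1  3  3  3  3
At index 7 the value is 2.

2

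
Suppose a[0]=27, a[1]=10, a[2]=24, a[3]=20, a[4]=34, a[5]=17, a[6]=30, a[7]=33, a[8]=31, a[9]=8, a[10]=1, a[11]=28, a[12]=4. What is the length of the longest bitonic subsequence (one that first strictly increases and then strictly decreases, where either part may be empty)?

inc[i] = longest strictly increasing subsequence ending at i; dec[i] = longest strictly decreasing subsequence starting at i:
i:      0  1  2  3  4  5  6  7  8  9 10 11 12
a[i]:  27 10 24 20 34 17 30 33 31  8  1 28  4
inc:    1  1  2  2  3  2  3  4  4  1  1  3  2
dec:    6  3  5  4  5  3  3  4  3  2  1  2  1
Best peak at i=4 (value 34): inc=3, dec=5, length 3+5−1 = 7.

7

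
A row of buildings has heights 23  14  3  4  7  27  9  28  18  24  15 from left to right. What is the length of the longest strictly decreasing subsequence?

3

Let dp[i] be the longest strictly decreasing subsequence ending at i:
i:      1  2  3  4  5  6  7  8  9 10 11
a[i]:  23 14  3  4  7 27  9 28 18 24 15
dp:     1  2  3  3  3  1  3  1  2  2  3
Maximum is 3.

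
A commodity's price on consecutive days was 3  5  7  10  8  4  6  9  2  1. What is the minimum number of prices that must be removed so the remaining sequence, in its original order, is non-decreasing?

Fewest deletions = n − (longest non-decreasing subsequence).
Patience tails:
3 → extends → [3]
5 → extends → [3, 5]
7 → extends → [3, 5, 7]
10 → extends → [3, 5, 7, 10]
8 → replaces 10 → [3, 5, 7, 8]
4 → replaces 5 → [3, 4, 7, 8]
6 → replaces 7 → [3, 4, 6, 8]
9 → extends → [3, 4, 6, 8, 9]
2 → replaces 3 → [2, 4, 6, 8, 9]
1 → replaces 2 → [1, 4, 6, 8, 9]
Longest non-decreasing subsequence has length 5, so deletions = 10 − 5 = 5.

5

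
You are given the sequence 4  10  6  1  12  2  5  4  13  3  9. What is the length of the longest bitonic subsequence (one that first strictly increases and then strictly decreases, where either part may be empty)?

inc[i] = longest strictly increasing subsequence ending at i; dec[i] = longest strictly decreasing subsequence starting at i:
i:      1  2  3  4  5  6  7  8  9 10 11
a[i]:   4 10  6  1 12  2  5  4 13  3  9
inc:    1  2  2  1  3  2  3  3  4  3  4
dec:    2  5  4  1  4  1  3  2  2  1  1
Best peak at i=2 (value 10): inc=2, dec=5, length 2+5−1 = 6.

6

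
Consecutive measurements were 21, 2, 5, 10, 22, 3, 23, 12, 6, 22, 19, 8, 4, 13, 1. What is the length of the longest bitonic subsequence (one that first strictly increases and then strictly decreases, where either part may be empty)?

10

inc[i] = longest strictly increasing subsequence ending at i; dec[i] = longest strictly decreasing subsequence starting at i:
i:      1  2  3  4  5  6  7  8  9 10 11 12 13 14 15
a[i]:  21  2  5 10 22  3 23 12  6 22 19  8  4 13  1
inc:    1  1  2  3  4  2  5  4  3  5  5  4  3  5  1
dec:    5  2  3  4  5  2  6  4  3  5  4  3  2  2  1
Best peak at i=7 (value 23): inc=5, dec=6, length 5+6−1 = 10.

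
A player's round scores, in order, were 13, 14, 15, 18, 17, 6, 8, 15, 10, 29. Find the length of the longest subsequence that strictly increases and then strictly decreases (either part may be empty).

inc[i] = longest strictly increasing subsequence ending at i; dec[i] = longest strictly decreasing subsequence starting at i:
i:      1  2  3  4  5  6  7  8  9 10
a[i]:  13 14 15 18 17  6  8 15 10 29
inc:    1  2  3  4  4  1  2  3  3  5
dec:    2  2  2  4  3  1  1  2  1  1
Best peak at i=4 (value 18): inc=4, dec=4, length 4+4−1 = 7.

7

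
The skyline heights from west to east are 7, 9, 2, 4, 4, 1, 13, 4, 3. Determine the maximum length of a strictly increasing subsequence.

3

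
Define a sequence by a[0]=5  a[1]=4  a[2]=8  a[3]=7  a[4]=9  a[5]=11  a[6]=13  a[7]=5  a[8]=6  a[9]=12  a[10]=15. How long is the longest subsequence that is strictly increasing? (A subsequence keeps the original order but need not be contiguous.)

Track the smallest tail for each achievable length (strict):
5 → extends → [5]
4 → replaces 5 → [4]
8 → extends → [4, 8]
7 → replaces 8 → [4, 7]
9 → extends → [4, 7, 9]
11 → extends → [4, 7, 9, 11]
13 → extends → [4, 7, 9, 11, 13]
5 → replaces 7 → [4, 5, 9, 11, 13]
6 → replaces 9 → [4, 5, 6, 11, 13]
12 → replaces 13 → [4, 5, 6, 11, 12]
15 → extends → [4, 5, 6, 11, 12, 15]
Six tails, so the longest strictly increasing subsequence has length 6 (e.g. 5, 8, 9, 11, 13, 15).

6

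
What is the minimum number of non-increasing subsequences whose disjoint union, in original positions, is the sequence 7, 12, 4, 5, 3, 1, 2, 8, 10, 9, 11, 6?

5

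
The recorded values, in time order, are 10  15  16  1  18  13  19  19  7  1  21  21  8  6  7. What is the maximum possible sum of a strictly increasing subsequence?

99

Let S[i] be the best sum of a strictly increasing subsequence ending at i:
i:      1  2  3  4  5  6  7  8  9 10 11 12 13 14 15
a[i]:  10 15 16  1 18 13 19 19  7  1 21 21  8  6  7
S:     10 25 41  1 59 23 78 78  8  1 99 99 16  7 14
Maximum is 99 (e.g. 10 + 15 + 16 + 18 + 19 + 21).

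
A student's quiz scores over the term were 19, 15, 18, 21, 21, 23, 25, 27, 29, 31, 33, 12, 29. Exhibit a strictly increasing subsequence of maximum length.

15, 18, 21, 23, 25, 27, 29, 31, 33

Patience tails give the LIS length; then backtrack through the dp parents:
19 → extends → [19]
15 → replaces 19 → [15]
18 → extends → [15, 18]
21 → extends → [15, 18, 21]
21 → already a tail → [15, 18, 21]
23 → extends → [15, 18, 21, 23]
25 → extends → [15, 18, 21, 23, 25]
27 → extends → [15, 18, 21, 23, 25, 27]
29 → extends → [15, 18, 21, 23, 25, 27, 29]
31 → extends → [15, 18, 21, 23, 25, 27, 29, 31]
33 → extends → [15, 18, 21, 23, 25, 27, 29, 31, 33]
12 → replaces 15 → [12, 18, 21, 23, 25, 27, 29, 31, 33]
29 → already a tail → [12, 18, 21, 23, 25, 27, 29, 31, 33]
Length 9; one witness is 15, 18, 21, 23, 25, 27, 29, 31, 33.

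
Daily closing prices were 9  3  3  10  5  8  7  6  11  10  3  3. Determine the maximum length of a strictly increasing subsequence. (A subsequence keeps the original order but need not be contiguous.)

Let dp[i] be the length of the longest such subsequence ending at index i:
i:      1  2  3  4  5  6  7  8  9 10 11 12
a[i]:   9  3  3 10  5  8  7  6 11 10  3  3
dp:     1  1  1  2  2  3  3  3  4  4  1  1
Maximum dp value is 4.

4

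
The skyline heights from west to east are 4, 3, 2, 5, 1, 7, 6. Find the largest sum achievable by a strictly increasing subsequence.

16

Let S[i] be the best sum of a strictly increasing subsequence ending at i:
i:      1  2  3  4  5  6  7
a[i]:   4  3  2  5  1  7  6
S:      4  3  2  9  1 16 15
Maximum is 16 (e.g. 4 + 5 + 7).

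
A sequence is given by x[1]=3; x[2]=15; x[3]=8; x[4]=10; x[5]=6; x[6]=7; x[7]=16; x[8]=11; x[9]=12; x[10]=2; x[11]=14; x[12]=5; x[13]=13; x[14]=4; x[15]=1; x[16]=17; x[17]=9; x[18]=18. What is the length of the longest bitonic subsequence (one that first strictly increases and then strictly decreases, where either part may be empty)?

9

inc[i] = longest strictly increasing subsequence ending at i; dec[i] = longest strictly decreasing subsequence starting at i:
i:      1  2  3  4  5  6  7  8  9 10 11 12 13 14 15 16 17 18
x[i]:   3 15  8 10  6  7 16 11 12  2 14  5 13  4  1 17  9 18
inc:    1  2  2  3  2  3  4  4  5  1  6  2  6  2  1  7  4  8
dec:    3  6  5  5  4  4  5  4  4  2  4  3  3  2  1  2  1  1
Best peak at i=11 (value 14): inc=6, dec=4, length 6+4−1 = 9.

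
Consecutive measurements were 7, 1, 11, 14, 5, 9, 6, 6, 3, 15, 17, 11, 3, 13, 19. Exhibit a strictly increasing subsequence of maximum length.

Patience tails give the LIS length; then backtrack through the dp parents:
7 → extends → [7]
1 → replaces 7 → [1]
11 → extends → [1, 11]
14 → extends → [1, 11, 14]
5 → replaces 11 → [1, 5, 14]
9 → replaces 14 → [1, 5, 9]
6 → replaces 9 → [1, 5, 6]
6 → already a tail → [1, 5, 6]
3 → replaces 5 → [1, 3, 6]
15 → extends → [1, 3, 6, 15]
17 → extends → [1, 3, 6, 15, 17]
11 → replaces 15 → [1, 3, 6, 11, 17]
3 → already a tail → [1, 3, 6, 11, 17]
13 → replaces 17 → [1, 3, 6, 11, 13]
19 → extends → [1, 3, 6, 11, 13, 19]
Length 6; one witness is 7, 11, 14, 15, 17, 19.

7, 11, 14, 15, 17, 19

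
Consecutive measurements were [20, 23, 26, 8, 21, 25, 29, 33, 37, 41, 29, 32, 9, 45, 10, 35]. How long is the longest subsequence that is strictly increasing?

Let dp[i] be the length of the longest such subsequence ending at index i:
i:      1  2  3  4  5  6  7  8  9 10 11 12 13 14 15 16
a[i]:  20 23 26  8 21 25 29 33 37 41 29 32  9 45 10 35
dp:     1  2  3  1  2  3  4  5  6  7  4  5  2  8  3  6
Maximum dp value is 8.

8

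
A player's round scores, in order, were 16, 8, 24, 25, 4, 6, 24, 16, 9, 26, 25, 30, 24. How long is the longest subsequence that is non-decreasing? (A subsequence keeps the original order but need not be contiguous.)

5

Track the smallest tail for each achievable length (allowing ties):
16 → extends → [16]
8 → replaces 16 → [8]
24 → extends → [8, 24]
25 → extends → [8, 24, 25]
4 → replaces 8 → [4, 24, 25]
6 → replaces 24 → [4, 6, 25]
24 → replaces 25 → [4, 6, 24]
16 → replaces 24 → [4, 6, 16]
9 → replaces 16 → [4, 6, 9]
26 → extends → [4, 6, 9, 26]
25 → replaces 26 → [4, 6, 9, 25]
30 → extends → [4, 6, 9, 25, 30]
24 → replaces 25 → [4, 6, 9, 24, 30]
Five tails, so the longest non-decreasing subsequence has length 5 (e.g. 16, 24, 25, 26, 30).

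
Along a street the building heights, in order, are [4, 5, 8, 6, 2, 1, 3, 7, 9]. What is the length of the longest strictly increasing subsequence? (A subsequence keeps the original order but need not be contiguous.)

Track the smallest tail for each achievable length (strict):
4 → extends → [4]
5 → extends → [4, 5]
8 → extends → [4, 5, 8]
6 → replaces 8 → [4, 5, 6]
2 → replaces 4 → [2, 5, 6]
1 → replaces 2 → [1, 5, 6]
3 → replaces 5 → [1, 3, 6]
7 → extends → [1, 3, 6, 7]
9 → extends → [1, 3, 6, 7, 9]
Five tails, so the longest strictly increasing subsequence has length 5 (e.g. 4, 5, 6, 7, 9).

5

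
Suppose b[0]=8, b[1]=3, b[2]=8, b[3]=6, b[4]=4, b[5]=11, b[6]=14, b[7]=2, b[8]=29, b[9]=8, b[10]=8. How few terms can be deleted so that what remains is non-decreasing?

Fewest deletions = n − (longest non-decreasing subsequence).
Patience tails:
8 → extends → [8]
3 → replaces 8 → [3]
8 → extends → [3, 8]
6 → replaces 8 → [3, 6]
4 → replaces 6 → [3, 4]
11 → extends → [3, 4, 11]
14 → extends → [3, 4, 11, 14]
2 → replaces 3 → [2, 4, 11, 14]
29 → extends → [2, 4, 11, 14, 29]
8 → replaces 11 → [2, 4, 8, 14, 29]
8 → replaces 14 → [2, 4, 8, 8, 29]
Longest non-decreasing subsequence has length 5, so deletions = 11 − 5 = 6.

6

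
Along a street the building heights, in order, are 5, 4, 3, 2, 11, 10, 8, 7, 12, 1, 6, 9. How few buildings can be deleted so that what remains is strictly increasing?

9

Fewest deletions = n − (longest strictly increasing subsequence).
Patience tails:
5 → extends → [5]
4 → replaces 5 → [4]
3 → replaces 4 → [3]
2 → replaces 3 → [2]
11 → extends → [2, 11]
10 → replaces 11 → [2, 10]
8 → replaces 10 → [2, 8]
7 → replaces 8 → [2, 7]
12 → extends → [2, 7, 12]
1 → replaces 2 → [1, 7, 12]
6 → replaces 7 → [1, 6, 12]
9 → replaces 12 → [1, 6, 9]
Longest strictly increasing subsequence has length 3, so deletions = 12 − 3 = 9.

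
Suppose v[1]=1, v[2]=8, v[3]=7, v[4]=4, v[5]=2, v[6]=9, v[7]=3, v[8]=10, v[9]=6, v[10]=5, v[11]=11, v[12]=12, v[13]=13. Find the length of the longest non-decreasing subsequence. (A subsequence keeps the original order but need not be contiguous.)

7

Track the smallest tail for each achievable length (allowing ties):
1 → extends → [1]
8 → extends → [1, 8]
7 → replaces 8 → [1, 7]
4 → replaces 7 → [1, 4]
2 → replaces 4 → [1, 2]
9 → extends → [1, 2, 9]
3 → replaces 9 → [1, 2, 3]
10 → extends → [1, 2, 3, 10]
6 → replaces 10 → [1, 2, 3, 6]
5 → replaces 6 → [1, 2, 3, 5]
11 → extends → [1, 2, 3, 5, 11]
12 → extends → [1, 2, 3, 5, 11, 12]
13 → extends → [1, 2, 3, 5, 11, 12, 13]
Seven tails, so the longest non-decreasing subsequence has length 7 (e.g. 1, 8, 9, 10, 11, 12, 13).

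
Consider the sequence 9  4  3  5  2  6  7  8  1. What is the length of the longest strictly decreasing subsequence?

5

Let dp[i] be the longest strictly decreasing subsequence ending at i:
i:     1 2 3 4 5 6 7 8 9
a[i]:  9 4 3 5 2 6 7 8 1
dp:    1 2 3 2 4 2 2 2 5
Maximum is 5.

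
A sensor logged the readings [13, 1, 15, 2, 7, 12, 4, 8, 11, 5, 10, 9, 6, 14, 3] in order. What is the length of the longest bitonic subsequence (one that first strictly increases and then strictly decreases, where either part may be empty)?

9

inc[i] = longest strictly increasing subsequence ending at i; dec[i] = longest strictly decreasing subsequence starting at i:
i:      1  2  3  4  5  6  7  8  9 10 11 12 13 14 15
a[i]:  13  1 15  2  7 12  4  8 11  5 10  9  6 14  3
inc:    1  1  2  2  3  4  3  4  5  4  5  5  5  6  3
dec:    7  1  7  1  3  6  2  3  5  2  4  3  2  2  1
Best peak at i=6 (value 12): inc=4, dec=6, length 4+6−1 = 9.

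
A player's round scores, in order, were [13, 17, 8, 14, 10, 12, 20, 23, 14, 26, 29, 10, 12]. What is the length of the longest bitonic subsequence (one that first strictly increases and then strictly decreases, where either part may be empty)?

inc[i] = longest strictly increasing subsequence ending at i; dec[i] = longest strictly decreasing subsequence starting at i:
i:      1  2  3  4  5  6  7  8  9 10 11 12 13
a[i]:  13 17  8 14 10 12 20 23 14 26 29 10 12
inc:    1  2  1  2  2  3  4  5  4  6  7  2  3
dec:    3  4  1  3  1  2  3  3  2  2  2  1  1
Best peak at i=11 (value 29): inc=7, dec=2, length 7+2−1 = 8.

8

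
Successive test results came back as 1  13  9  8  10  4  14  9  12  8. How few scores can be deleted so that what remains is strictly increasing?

Fewest deletions = n − (longest strictly increasing subsequence).
Patience tails:
1 → extends → [1]
13 → extends → [1, 13]
9 → replaces 13 → [1, 9]
8 → replaces 9 → [1, 8]
10 → extends → [1, 8, 10]
4 → replaces 8 → [1, 4, 10]
14 → extends → [1, 4, 10, 14]
9 → replaces 10 → [1, 4, 9, 14]
12 → replaces 14 → [1, 4, 9, 12]
8 → replaces 9 → [1, 4, 8, 12]
Longest strictly increasing subsequence has length 4, so deletions = 10 − 4 = 6.

6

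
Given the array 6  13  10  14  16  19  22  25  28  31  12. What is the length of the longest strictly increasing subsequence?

Track the smallest tail for each achievable length (strict):
6 → extends → [6]
13 → extends → [6, 13]
10 → replaces 13 → [6, 10]
14 → extends → [6, 10, 14]
16 → extends → [6, 10, 14, 16]
19 → extends → [6, 10, 14, 16, 19]
22 → extends → [6, 10, 14, 16, 19, 22]
25 → extends → [6, 10, 14, 16, 19, 22, 25]
28 → extends → [6, 10, 14, 16, 19, 22, 25, 28]
31 → extends → [6, 10, 14, 16, 19, 22, 25, 28, 31]
12 → replaces 14 → [6, 10, 12, 16, 19, 22, 25, 28, 31]
Nine tails, so the longest strictly increasing subsequence has length 9 (e.g. 6, 13, 14, 16, 19, 22, 25, 28, 31).

9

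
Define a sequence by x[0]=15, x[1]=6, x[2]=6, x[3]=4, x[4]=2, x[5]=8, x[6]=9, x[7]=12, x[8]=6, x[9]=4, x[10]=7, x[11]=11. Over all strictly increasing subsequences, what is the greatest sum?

Let S[i] be the best sum of a strictly increasing subsequence ending at i:
i:      0  1  2  3  4  5  6  7  8  9 10 11
x[i]:  15  6  6  4  2  8  9 12  6  4  7 11
S:     15  6  6  4  2 14 23 35 10  6 17 34
Maximum is 35 (e.g. 6 + 8 + 9 + 12).

35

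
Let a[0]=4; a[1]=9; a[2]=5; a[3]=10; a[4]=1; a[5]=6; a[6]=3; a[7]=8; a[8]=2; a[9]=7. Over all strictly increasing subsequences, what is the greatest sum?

23

Let S[i] be the best sum of a strictly increasing subsequence ending at i:
i:      0  1  2  3  4  5  6  7  8  9
a[i]:   4  9  5 10  1  6  3  8  2  7
S:      4 13  9 23  1 15  4 23  3 22
Maximum is 23 (e.g. 4 + 9 + 10).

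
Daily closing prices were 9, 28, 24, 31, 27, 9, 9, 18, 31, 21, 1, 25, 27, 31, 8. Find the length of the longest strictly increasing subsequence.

6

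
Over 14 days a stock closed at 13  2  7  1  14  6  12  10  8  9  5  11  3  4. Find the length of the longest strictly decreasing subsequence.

6

Negate each value so 'decreasing' becomes 'increasing', then run patience tails on the negated sequence:
-13 → extends → [-13]
-2 → extends → [-13, -2]
-7 → replaces -2 → [-13, -7]
-1 → extends → [-13, -7, -1]
-14 → replaces -13 → [-14, -7, -1]
-6 → replaces -1 → [-14, -7, -6]
-12 → replaces -7 → [-14, -12, -6]
-10 → replaces -6 → [-14, -12, -10]
-8 → extends → [-14, -12, -10, -8]
-9 → replaces -8 → [-14, -12, -10, -9]
-5 → extends → [-14, -12, -10, -9, -5]
-11 → replaces -10 → [-14, -12, -11, -9, -5]
-3 → extends → [-14, -12, -11, -9, -5, -3]
-4 → replaces -3 → [-14, -12, -11, -9, -5, -4]
Six tails, so the longest strictly decreasing subsequence of the original has length 6.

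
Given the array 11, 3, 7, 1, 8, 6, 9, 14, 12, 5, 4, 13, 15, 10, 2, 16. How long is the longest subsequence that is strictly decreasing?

6

Negate each value so 'decreasing' becomes 'increasing', then run patience tails on the negated sequence:
-11 → extends → [-11]
-3 → extends → [-11, -3]
-7 → replaces -3 → [-11, -7]
-1 → extends → [-11, -7, -1]
-8 → replaces -7 → [-11, -8, -1]
-6 → replaces -1 → [-11, -8, -6]
-9 → replaces -8 → [-11, -9, -6]
-14 → replaces -11 → [-14, -9, -6]
-12 → replaces -9 → [-14, -12, -6]
-5 → extends → [-14, -12, -6, -5]
-4 → extends → [-14, -12, -6, -5, -4]
-13 → replaces -12 → [-14, -13, -6, -5, -4]
-15 → replaces -14 → [-15, -13, -6, -5, -4]
-10 → replaces -6 → [-15, -13, -10, -5, -4]
-2 → extends → [-15, -13, -10, -5, -4, -2]
-16 → replaces -15 → [-16, -13, -10, -5, -4, -2]
Six tails, so the longest strictly decreasing subsequence of the original has length 6.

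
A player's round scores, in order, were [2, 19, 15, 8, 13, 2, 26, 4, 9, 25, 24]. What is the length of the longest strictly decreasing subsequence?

4

Negate each value so 'decreasing' becomes 'increasing', then run patience tails on the negated sequence:
-2 → extends → [-2]
-19 → replaces -2 → [-19]
-15 → extends → [-19, -15]
-8 → extends → [-19, -15, -8]
-13 → replaces -8 → [-19, -15, -13]
-2 → extends → [-19, -15, -13, -2]
-26 → replaces -19 → [-26, -15, -13, -2]
-4 → replaces -2 → [-26, -15, -13, -4]
-9 → replaces -4 → [-26, -15, -13, -9]
-25 → replaces -15 → [-26, -25, -13, -9]
-24 → replaces -13 → [-26, -25, -24, -9]
Four tails, so the longest strictly decreasing subsequence of the original has length 4.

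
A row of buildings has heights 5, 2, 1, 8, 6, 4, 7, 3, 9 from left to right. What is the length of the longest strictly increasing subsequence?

Let dp[i] be the length of the longest such subsequence ending at index i:
i:     1 2 3 4 5 6 7 8 9
a[i]:  5 2 1 8 6 4 7 3 9
dp:    1 1 1 2 2 2 3 2 4
Maximum dp value is 4.

4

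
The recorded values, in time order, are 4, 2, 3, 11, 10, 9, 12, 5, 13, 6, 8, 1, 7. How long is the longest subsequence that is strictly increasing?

5

Let dp[i] be the length of the longest such subsequence ending at index i:
i:      1  2  3  4  5  6  7  8  9 10 11 12 13
a[i]:   4  2  3 11 10  9 12  5 13  6  8  1  7
dp:     1  1  2  3  3  3  4  3  5  4  5  1  5
Maximum dp value is 5.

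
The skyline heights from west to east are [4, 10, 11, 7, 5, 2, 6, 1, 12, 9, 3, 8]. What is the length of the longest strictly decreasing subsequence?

Negate each value so 'decreasing' becomes 'increasing', then run patience tails on the negated sequence:
-4 → extends → [-4]
-10 → replaces -4 → [-10]
-11 → replaces -10 → [-11]
-7 → extends → [-11, -7]
-5 → extends → [-11, -7, -5]
-2 → extends → [-11, -7, -5, -2]
-6 → replaces -5 → [-11, -7, -6, -2]
-1 → extends → [-11, -7, -6, -2, -1]
-12 → replaces -11 → [-12, -7, -6, -2, -1]
-9 → replaces -7 → [-12, -9, -6, -2, -1]
-3 → replaces -2 → [-12, -9, -6, -3, -1]
-8 → replaces -6 → [-12, -9, -8, -3, -1]
Five tails, so the longest strictly decreasing subsequence of the original has length 5.

5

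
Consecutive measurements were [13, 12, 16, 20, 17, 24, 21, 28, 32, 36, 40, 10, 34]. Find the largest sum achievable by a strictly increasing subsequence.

Let S[i] be the best sum of a strictly increasing subsequence ending at i:
i:       1   2   3   4   5   6   7   8   9  10  11  12  13
a[i]:   13  12  16  20  17  24  21  28  32  36  40  10  34
S:      13  12  29  49  46  73  70 101 133 169 209  10 167
Maximum is 209 (e.g. 13 + 16 + 20 + 24 + 28 + 32 + 36 + 40).

209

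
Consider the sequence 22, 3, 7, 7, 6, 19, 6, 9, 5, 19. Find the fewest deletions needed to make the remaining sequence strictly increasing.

6

Fewest deletions = n − (longest strictly increasing subsequence).
i:      1  2  3  4  5  6  7  8  9 10
a[i]:  22  3  7  7  6 19  6  9  5 19
dp:     1  1  2  2  2  3  2  3  2  4
max dp = 4, so deletions = 10 − 4 = 6.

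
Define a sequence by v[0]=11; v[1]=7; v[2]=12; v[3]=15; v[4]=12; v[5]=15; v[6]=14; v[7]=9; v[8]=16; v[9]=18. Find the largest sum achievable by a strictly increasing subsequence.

72

Let S[i] be the best sum of a strictly increasing subsequence ending at i:
i:      0  1  2  3  4  5  6  7  8  9
v[i]:  11  7 12 15 12 15 14  9 16 18
S:     11  7 23 38 23 38 37 16 54 72
Maximum is 72 (e.g. 11 + 12 + 15 + 16 + 18).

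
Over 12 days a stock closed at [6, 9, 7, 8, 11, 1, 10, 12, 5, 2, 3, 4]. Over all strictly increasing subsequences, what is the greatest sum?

44

Let S[i] be the best sum of a strictly increasing subsequence ending at i:
i:      1  2  3  4  5  6  7  8  9 10 11 12
a[i]:   6  9  7  8 11  1 10 12  5  2  3  4
S:      6 15 13 21 32  1 31 44  6  3  6 10
Maximum is 44 (e.g. 6 + 7 + 8 + 11 + 12).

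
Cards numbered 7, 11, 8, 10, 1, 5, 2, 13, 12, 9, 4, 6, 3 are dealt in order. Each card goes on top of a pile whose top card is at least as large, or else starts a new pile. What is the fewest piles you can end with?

4

Place each on the leftmost legal pile:
7 → new pile 1 (tops now [7])
11 → new pile 2 (tops now [7, 11])
8 → pile 2 (tops now [7, 8])
10 → new pile 3 (tops now [7, 8, 10])
1 → pile 1 (tops now [1, 8, 10])
5 → pile 2 (tops now [1, 5, 10])
2 → pile 2 (tops now [1, 2, 10])
13 → new pile 4 (tops now [1, 2, 10, 13])
12 → pile 4 (tops now [1, 2, 10, 12])
9 → pile 3 (tops now [1, 2, 9, 12])
4 → pile 3 (tops now [1, 2, 4, 12])
6 → pile 4 (tops now [1, 2, 4, 6])
3 → pile 3 (tops now [1, 2, 3, 6])
Four piles.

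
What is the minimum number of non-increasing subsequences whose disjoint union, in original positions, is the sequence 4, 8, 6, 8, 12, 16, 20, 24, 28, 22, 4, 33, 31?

9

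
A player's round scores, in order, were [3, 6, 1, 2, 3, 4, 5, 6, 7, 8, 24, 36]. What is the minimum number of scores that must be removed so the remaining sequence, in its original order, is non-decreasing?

2

Fewest deletions = n − (longest non-decreasing subsequence).
i:      1  2  3  4  5  6  7  8  9 10 11 12
a[i]:   3  6  1  2  3  4  5  6  7  8 24 36
dp:     1  2  1  2  3  4  5  6  7  8  9 10
max dp = 10, so deletions = 12 − 10 = 2.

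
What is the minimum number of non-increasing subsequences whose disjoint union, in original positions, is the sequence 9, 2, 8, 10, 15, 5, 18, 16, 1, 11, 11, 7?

5

Place each on the leftmost legal pile:
9 → new pile 1 (tops now [9])
2 → pile 1 (tops now [2])
8 → new pile 2 (tops now [2, 8])
10 → new pile 3 (tops now [2, 8, 10])
15 → new pile 4 (tops now [2, 8, 10, 15])
5 → pile 2 (tops now [2, 5, 10, 15])
18 → new pile 5 (tops now [2, 5, 10, 15, 18])
16 → pile 5 (tops now [2, 5, 10, 15, 16])
1 → pile 1 (tops now [1, 5, 10, 15, 16])
11 → pile 4 (tops now [1, 5, 10, 11, 16])
11 → pile 4 (tops now [1, 5, 10, 11, 16])
7 → pile 3 (tops now [1, 5, 7, 11, 16])
Five piles.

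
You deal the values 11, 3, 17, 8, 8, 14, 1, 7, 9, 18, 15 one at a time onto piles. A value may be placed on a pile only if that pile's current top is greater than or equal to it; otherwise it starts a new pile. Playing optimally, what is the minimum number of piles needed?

The minimum number of non-increasing subsequences covering a sequence equals the length of its longest strictly increasing subsequence.
LIS length is 4 (e.g. 3, 8, 14, 18), so 4 piles are needed.

4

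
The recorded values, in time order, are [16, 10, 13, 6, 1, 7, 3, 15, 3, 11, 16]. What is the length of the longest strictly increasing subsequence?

Track the smallest tail for each achievable length (strict):
16 → extends → [16]
10 → replaces 16 → [10]
13 → extends → [10, 13]
6 → replaces 10 → [6, 13]
1 → replaces 6 → [1, 13]
7 → replaces 13 → [1, 7]
3 → replaces 7 → [1, 3]
15 → extends → [1, 3, 15]
3 → already a tail → [1, 3, 15]
11 → replaces 15 → [1, 3, 11]
16 → extends → [1, 3, 11, 16]
Four tails, so the longest strictly increasing subsequence has length 4 (e.g. 10, 13, 15, 16).

4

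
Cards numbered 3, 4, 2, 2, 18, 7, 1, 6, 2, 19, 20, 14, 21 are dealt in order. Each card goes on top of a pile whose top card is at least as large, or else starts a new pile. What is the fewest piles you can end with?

6

Place each on the leftmost legal pile:
3 → new pile 1 (tops now [3])
4 → new pile 2 (tops now [3, 4])
2 → pile 1 (tops now [2, 4])
2 → pile 1 (tops now [2, 4])
18 → new pile 3 (tops now [2, 4, 18])
7 → pile 3 (tops now [2, 4, 7])
1 → pile 1 (tops now [1, 4, 7])
6 → pile 3 (tops now [1, 4, 6])
2 → pile 2 (tops now [1, 2, 6])
19 → new pile 4 (tops now [1, 2, 6, 19])
20 → new pile 5 (tops now [1, 2, 6, 19, 20])
14 → pile 4 (tops now [1, 2, 6, 14, 20])
21 → new pile 6 (tops now [1, 2, 6, 14, 20, 21])
Six piles.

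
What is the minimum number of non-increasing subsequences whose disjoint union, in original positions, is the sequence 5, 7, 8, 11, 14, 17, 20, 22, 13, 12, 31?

The minimum number of non-increasing subsequences covering a sequence equals the length of its longest strictly increasing subsequence.
LIS length is 9 (e.g. 5, 7, 8, 11, 14, 17, 20, 22, 31), so 9 piles are needed.

9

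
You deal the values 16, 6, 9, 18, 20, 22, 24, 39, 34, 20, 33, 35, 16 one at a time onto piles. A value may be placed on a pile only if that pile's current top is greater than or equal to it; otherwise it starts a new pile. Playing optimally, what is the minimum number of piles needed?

Place each on the leftmost legal pile:
16 → new pile 1 (tops now [16])
6 → pile 1 (tops now [6])
9 → new pile 2 (tops now [6, 9])
18 → new pile 3 (tops now [6, 9, 18])
20 → new pile 4 (tops now [6, 9, 18, 20])
22 → new pile 5 (tops now [6, 9, 18, 20, 22])
24 → new pile 6 (tops now [6, 9, 18, 20, 22, 24])
39 → new pile 7 (tops now [6, 9, 18, 20, 22, 24, 39])
34 → pile 7 (tops now [6, 9, 18, 20, 22, 24, 34])
20 → pile 4 (tops now [6, 9, 18, 20, 22, 24, 34])
33 → pile 7 (tops now [6, 9, 18, 20, 22, 24, 33])
35 → new pile 8 (tops now [6, 9, 18, 20, 22, 24, 33, 35])
16 → pile 3 (tops now [6, 9, 16, 20, 22, 24, 33, 35])
Eight piles.

8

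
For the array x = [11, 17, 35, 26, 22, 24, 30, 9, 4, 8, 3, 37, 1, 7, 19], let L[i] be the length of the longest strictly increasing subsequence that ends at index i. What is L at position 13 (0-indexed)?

dp[i] = 1 + max{dp[j] : j<i, x[j]<x[i]} (or 1 if no such j):
i:      0  1  2  3  4  5  6  7  8  9 10 11 12 13 14
x[i]:  11 17 35 26 22 24 30  9  4  8  3 37  1  7 19
dp:     1  2  3  3  3  4  5  1  1  2  1  6  1  2  3
At index 13 the value is 2.

2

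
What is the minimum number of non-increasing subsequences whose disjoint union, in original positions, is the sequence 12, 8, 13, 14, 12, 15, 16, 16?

5

Place each on the leftmost legal pile:
12 → new pile 1 (tops now [12])
8 → pile 1 (tops now [8])
13 → new pile 2 (tops now [8, 13])
14 → new pile 3 (tops now [8, 13, 14])
12 → pile 2 (tops now [8, 12, 14])
15 → new pile 4 (tops now [8, 12, 14, 15])
16 → new pile 5 (tops now [8, 12, 14, 15, 16])
16 → pile 5 (tops now [8, 12, 14, 15, 16])
Five piles.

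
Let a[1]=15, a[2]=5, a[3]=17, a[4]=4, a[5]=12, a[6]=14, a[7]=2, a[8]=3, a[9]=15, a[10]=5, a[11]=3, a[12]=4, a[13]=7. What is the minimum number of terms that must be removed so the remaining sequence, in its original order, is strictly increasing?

9

Fewest deletions = n − (longest strictly increasing subsequence).
i:      1  2  3  4  5  6  7  8  9 10 11 12 13
a[i]:  15  5 17  4 12 14  2  3 15  5  3  4  7
dp:     1  1  2  1  2  3  1  2  4  3  2  3  4
max dp = 4, so deletions = 13 − 4 = 9.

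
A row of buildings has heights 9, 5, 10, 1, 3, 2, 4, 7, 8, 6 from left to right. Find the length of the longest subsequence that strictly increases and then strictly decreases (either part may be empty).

inc[i] = longest strictly increasing subsequence ending at i; dec[i] = longest strictly decreasing subsequence starting at i:
i:      1  2  3  4  5  6  7  8  9 10
a[i]:   9  5 10  1  3  2  4  7  8  6
inc:    1  1  2  1  2  2  3  4  5  4
dec:    4  3  3  1  2  1  1  2  2  1
Best peak at i=9 (value 8): inc=5, dec=2, length 5+2−1 = 6.

6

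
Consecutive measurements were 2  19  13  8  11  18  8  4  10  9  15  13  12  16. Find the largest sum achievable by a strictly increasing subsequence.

52

Let S[i] be the best sum of a strictly increasing subsequence ending at i:
i:      1  2  3  4  5  6  7  8  9 10 11 12 13 14
a[i]:   2 19 13  8 11 18  8  4 10  9 15 13 12 16
S:      2 21 15 10 21 39 10  6 20 19 36 34 33 52
Maximum is 52 (e.g. 2 + 8 + 11 + 15 + 16).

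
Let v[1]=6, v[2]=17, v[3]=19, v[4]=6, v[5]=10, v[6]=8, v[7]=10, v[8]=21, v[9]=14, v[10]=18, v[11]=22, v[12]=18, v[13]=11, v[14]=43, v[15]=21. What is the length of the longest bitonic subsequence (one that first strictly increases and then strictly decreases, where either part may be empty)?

8

inc[i] = longest strictly increasing subsequence ending at i; dec[i] = longest strictly decreasing subsequence starting at i:
i:      1  2  3  4  5  6  7  8  9 10 11 12 13 14 15
v[i]:   6 17 19  6 10  8 10 21 14 18 22 18 11 43 21
inc:    1  2  3  1  2  2  3  4  4  5  6  5  4  7  6
dec:    1  3  3  1  2  1  1  3  2  2  3  2  1  2  1
Best peak at i=11 (value 22): inc=6, dec=3, length 6+3−1 = 8.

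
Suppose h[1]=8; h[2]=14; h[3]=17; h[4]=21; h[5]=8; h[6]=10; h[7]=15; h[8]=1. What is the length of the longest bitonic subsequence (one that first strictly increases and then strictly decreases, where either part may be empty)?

inc[i] = longest strictly increasing subsequence ending at i; dec[i] = longest strictly decreasing subsequence starting at i:
i:      1  2  3  4  5  6  7  8
h[i]:   8 14 17 21  8 10 15  1
inc:    1  2  3  4  1  2  3  1
dec:    2  3  3  3  2  2  2  1
Best peak at i=4 (value 21): inc=4, dec=3, length 4+3−1 = 6.

6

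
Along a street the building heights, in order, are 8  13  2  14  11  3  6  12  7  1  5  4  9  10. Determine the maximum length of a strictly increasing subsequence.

Track the smallest tail for each achievable length (strict):
8 → extends → [8]
13 → extends → [8, 13]
2 → replaces 8 → [2, 13]
14 → extends → [2, 13, 14]
11 → replaces 13 → [2, 11, 14]
3 → replaces 11 → [2, 3, 14]
6 → replaces 14 → [2, 3, 6]
12 → extends → [2, 3, 6, 12]
7 → replaces 12 → [2, 3, 6, 7]
1 → replaces 2 → [1, 3, 6, 7]
5 → replaces 6 → [1, 3, 5, 7]
4 → replaces 5 → [1, 3, 4, 7]
9 → extends → [1, 3, 4, 7, 9]
10 → extends → [1, 3, 4, 7, 9, 10]
Six tails, so the longest strictly increasing subsequence has length 6 (e.g. 2, 3, 6, 7, 9, 10).

6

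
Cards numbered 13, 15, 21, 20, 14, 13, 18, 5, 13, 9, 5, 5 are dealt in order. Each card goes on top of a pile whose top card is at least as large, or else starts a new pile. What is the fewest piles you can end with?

3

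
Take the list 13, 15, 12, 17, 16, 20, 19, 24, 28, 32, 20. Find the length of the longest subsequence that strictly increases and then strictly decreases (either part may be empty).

inc[i] = longest strictly increasing subsequence ending at i; dec[i] = longest strictly decreasing subsequence starting at i:
i:      1  2  3  4  5  6  7  8  9 10 11
a[i]:  13 15 12 17 16 20 19 24 28 32 20
inc:    1  2  1  3  3  4  4  5  6  7  5
dec:    2  2  1  2  1  2  1  2  2  2  1
Best peak at i=10 (value 32): inc=7, dec=2, length 7+2−1 = 8.

8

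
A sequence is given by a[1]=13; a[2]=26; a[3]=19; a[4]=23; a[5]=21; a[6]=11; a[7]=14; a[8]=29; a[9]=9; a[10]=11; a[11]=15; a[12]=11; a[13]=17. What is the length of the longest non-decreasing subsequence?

4

Let dp[i] be the length of the longest such subsequence ending at index i:
i:      1  2  3  4  5  6  7  8  9 10 11 12 13
a[i]:  13 26 19 23 21 11 14 29  9 11 15 11 17
dp:     1  2  2  3  3  1  2  4  1  2  3  3  4
Maximum dp value is 4.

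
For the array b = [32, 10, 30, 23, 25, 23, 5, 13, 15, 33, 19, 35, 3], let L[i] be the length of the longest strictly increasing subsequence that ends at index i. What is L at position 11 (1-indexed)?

4

dp[i] = 1 + max{dp[j] : j<i, b[j]<b[i]} (or 1 if no such j):
i:      1  2  3  4  5  6  7  8  9 10 11 12 13
b[i]:  32 10 30 23 25 23  5 13 15 33 19 35  3
dp:     1  1  2  2  3  2  1  2  3  4  4  5  1
At index 11 the value is 4.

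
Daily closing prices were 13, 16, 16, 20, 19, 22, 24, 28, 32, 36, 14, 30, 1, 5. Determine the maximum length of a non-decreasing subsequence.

Track the smallest tail for each achievable length (allowing ties):
13 → extends → [13]
16 → extends → [13, 16]
16 → extends → [13, 16, 16]
20 → extends → [13, 16, 16, 20]
19 → replaces 20 → [13, 16, 16, 19]
22 → extends → [13, 16, 16, 19, 22]
24 → extends → [13, 16, 16, 19, 22, 24]
28 → extends → [13, 16, 16, 19, 22, 24, 28]
32 → extends → [13, 16, 16, 19, 22, 24, 28, 32]
36 → extends → [13, 16, 16, 19, 22, 24, 28, 32, 36]
14 → replaces 16 → [13, 14, 16, 19, 22, 24, 28, 32, 36]
30 → replaces 32 → [13, 14, 16, 19, 22, 24, 28, 30, 36]
1 → replaces 13 → [1, 14, 16, 19, 22, 24, 28, 30, 36]
5 → replaces 14 → [1, 5, 16, 19, 22, 24, 28, 30, 36]
Nine tails, so the longest non-decreasing subsequence has length 9 (e.g. 13, 16, 16, 20, 22, 24, 28, 32, 36).

9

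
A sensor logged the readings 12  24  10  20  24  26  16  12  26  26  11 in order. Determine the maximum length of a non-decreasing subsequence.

6

Track the smallest tail for each achievable length (allowing ties):
12 → extends → [12]
24 → extends → [12, 24]
10 → replaces 12 → [10, 24]
20 → replaces 24 → [10, 20]
24 → extends → [10, 20, 24]
26 → extends → [10, 20, 24, 26]
16 → replaces 20 → [10, 16, 24, 26]
12 → replaces 16 → [10, 12, 24, 26]
26 → extends → [10, 12, 24, 26, 26]
26 → extends → [10, 12, 24, 26, 26, 26]
11 → replaces 12 → [10, 11, 24, 26, 26, 26]
Six tails, so the longest non-decreasing subsequence has length 6 (e.g. 12, 24, 24, 26, 26, 26).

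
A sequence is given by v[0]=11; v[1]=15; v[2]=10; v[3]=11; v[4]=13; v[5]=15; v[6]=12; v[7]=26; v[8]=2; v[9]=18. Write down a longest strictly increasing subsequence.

10, 11, 13, 15, 26

Patience tails give the LIS length; then backtrack through the dp parents:
11 → extends → [11]
15 → extends → [11, 15]
10 → replaces 11 → [10, 15]
11 → replaces 15 → [10, 11]
13 → extends → [10, 11, 13]
15 → extends → [10, 11, 13, 15]
12 → replaces 13 → [10, 11, 12, 15]
26 → extends → [10, 11, 12, 15, 26]
2 → replaces 10 → [2, 11, 12, 15, 26]
18 → replaces 26 → [2, 11, 12, 15, 18]
Length 5; one witness is 10, 11, 13, 15, 26.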